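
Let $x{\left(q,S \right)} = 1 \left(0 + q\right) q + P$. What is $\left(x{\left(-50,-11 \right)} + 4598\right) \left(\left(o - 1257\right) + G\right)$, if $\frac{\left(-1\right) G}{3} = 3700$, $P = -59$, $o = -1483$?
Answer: $-97419760$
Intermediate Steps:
$x{\left(q,S \right)} = -59 + q^{2}$ ($x{\left(q,S \right)} = 1 \left(0 + q\right) q - 59 = 1 q q - 59 = q q - 59 = q^{2} - 59 = -59 + q^{2}$)
$G = -11100$ ($G = \left(-3\right) 3700 = -11100$)
$\left(x{\left(-50,-11 \right)} + 4598\right) \left(\left(o - 1257\right) + G\right) = \left(\left(-59 + \left(-50\right)^{2}\right) + 4598\right) \left(\left(-1483 - 1257\right) - 11100\right) = \left(\left(-59 + 2500\right) + 4598\right) \left(-2740 - 11100\right) = \left(2441 + 4598\right) \left(-13840\right) = 7039 \left(-13840\right) = -97419760$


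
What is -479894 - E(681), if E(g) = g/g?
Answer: -479895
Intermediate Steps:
E(g) = 1
-479894 - E(681) = -479894 - 1*1 = -479894 - 1 = -479895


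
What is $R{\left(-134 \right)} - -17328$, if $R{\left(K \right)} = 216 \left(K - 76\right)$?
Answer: $-28032$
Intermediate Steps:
$R{\left(K \right)} = -16416 + 216 K$ ($R{\left(K \right)} = 216 \left(-76 + K\right) = -16416 + 216 K$)
$R{\left(-134 \right)} - -17328 = \left(-16416 + 216 \left(-134\right)\right) - -17328 = \left(-16416 - 28944\right) + \left(-766 + 18094\right) = -45360 + 17328 = -28032$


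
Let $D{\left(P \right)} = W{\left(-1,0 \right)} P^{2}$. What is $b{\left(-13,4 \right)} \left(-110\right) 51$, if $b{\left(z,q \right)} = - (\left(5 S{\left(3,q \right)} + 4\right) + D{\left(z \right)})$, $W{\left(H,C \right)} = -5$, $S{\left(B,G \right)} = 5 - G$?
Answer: $-4689960$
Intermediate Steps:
$D{\left(P \right)} = - 5 P^{2}$
$b{\left(z,q \right)} = -29 + 5 q + 5 z^{2}$ ($b{\left(z,q \right)} = - (\left(5 \left(5 - q\right) + 4\right) - 5 z^{2}) = - (\left(\left(25 - 5 q\right) + 4\right) - 5 z^{2}) = - (\left(29 - 5 q\right) - 5 z^{2}) = - (29 - 5 q - 5 z^{2}) = -29 + 5 q + 5 z^{2}$)
$b{\left(-13,4 \right)} \left(-110\right) 51 = \left(-29 + 5 \cdot 4 + 5 \left(-13\right)^{2}\right) \left(-110\right) 51 = \left(-29 + 20 + 5 \cdot 169\right) \left(-110\right) 51 = \left(-29 + 20 + 845\right) \left(-110\right) 51 = 836 \left(-110\right) 51 = \left(-91960\right) 51 = -4689960$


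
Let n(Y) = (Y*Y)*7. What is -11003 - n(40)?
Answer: -22203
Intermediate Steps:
n(Y) = 7*Y**2 (n(Y) = Y**2*7 = 7*Y**2)
-11003 - n(40) = -11003 - 7*40**2 = -11003 - 7*1600 = -11003 - 1*11200 = -11003 - 11200 = -22203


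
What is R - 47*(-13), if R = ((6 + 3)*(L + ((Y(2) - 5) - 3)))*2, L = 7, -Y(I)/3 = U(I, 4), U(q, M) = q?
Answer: 485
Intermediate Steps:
Y(I) = -3*I
R = -126 (R = ((6 + 3)*(7 + ((-3*2 - 5) - 3)))*2 = (9*(7 + ((-6 - 5) - 3)))*2 = (9*(7 + (-11 - 3)))*2 = (9*(7 - 14))*2 = (9*(-7))*2 = -63*2 = -126)
R - 47*(-13) = -126 - 47*(-13) = -126 + 611 = 485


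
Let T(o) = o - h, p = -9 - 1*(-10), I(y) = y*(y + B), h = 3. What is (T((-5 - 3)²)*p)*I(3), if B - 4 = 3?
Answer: 1830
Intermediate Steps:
B = 7 (B = 4 + 3 = 7)
I(y) = y*(7 + y) (I(y) = y*(y + 7) = y*(7 + y))
p = 1 (p = -9 + 10 = 1)
T(o) = -3 + o (T(o) = o - 1*3 = o - 3 = -3 + o)
(T((-5 - 3)²)*p)*I(3) = ((-3 + (-5 - 3)²)*1)*(3*(7 + 3)) = ((-3 + (-8)²)*1)*(3*10) = ((-3 + 64)*1)*30 = (61*1)*30 = 61*30 = 1830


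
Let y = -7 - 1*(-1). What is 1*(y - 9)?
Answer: -15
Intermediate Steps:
y = -6 (y = -7 + 1 = -6)
1*(y - 9) = 1*(-6 - 9) = 1*(-15) = -15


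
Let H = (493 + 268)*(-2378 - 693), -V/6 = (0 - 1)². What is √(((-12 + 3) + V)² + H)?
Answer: I*√2336806 ≈ 1528.7*I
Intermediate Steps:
V = -6 (V = -6*(0 - 1)² = -6*(-1)² = -6*1 = -6)
H = -2337031 (H = 761*(-3071) = -2337031)
√(((-12 + 3) + V)² + H) = √(((-12 + 3) - 6)² - 2337031) = √((-9 - 6)² - 2337031) = √((-15)² - 2337031) = √(225 - 2337031) = √(-2336806) = I*√2336806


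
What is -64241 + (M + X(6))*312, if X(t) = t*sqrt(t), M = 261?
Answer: 17191 + 1872*sqrt(6) ≈ 21776.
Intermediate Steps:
X(t) = t**(3/2)
-64241 + (M + X(6))*312 = -64241 + (261 + 6**(3/2))*312 = -64241 + (261 + 6*sqrt(6))*312 = -64241 + (81432 + 1872*sqrt(6)) = 17191 + 1872*sqrt(6)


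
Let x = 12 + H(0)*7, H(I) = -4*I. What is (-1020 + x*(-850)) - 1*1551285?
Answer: -1562505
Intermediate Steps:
x = 12 (x = 12 - 4*0*7 = 12 + 0*7 = 12 + 0 = 12)
(-1020 + x*(-850)) - 1*1551285 = (-1020 + 12*(-850)) - 1*1551285 = (-1020 - 10200) - 1551285 = -11220 - 1551285 = -1562505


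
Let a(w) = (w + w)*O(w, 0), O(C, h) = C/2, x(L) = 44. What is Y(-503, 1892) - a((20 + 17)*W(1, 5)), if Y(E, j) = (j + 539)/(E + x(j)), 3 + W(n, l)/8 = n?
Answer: -9462671/27 ≈ -3.5047e+5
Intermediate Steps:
W(n, l) = -24 + 8*n
O(C, h) = C/2 (O(C, h) = C*(1/2) = C/2)
a(w) = w**2 (a(w) = (w + w)*(w/2) = (2*w)*(w/2) = w**2)
Y(E, j) = (539 + j)/(44 + E) (Y(E, j) = (j + 539)/(E + 44) = (539 + j)/(44 + E))
Y(-503, 1892) - a((20 + 17)*W(1, 5)) = (539 + 1892)/(44 - 503) - ((20 + 17)*(-24 + 8*1))**2 = 2431/(-459) - (37*(-24 + 8))**2 = -1/459*2431 - (37*(-16))**2 = -143/27 - 1*(-592)**2 = -143/27 - 1*350464 = -143/27 - 350464 = -9462671/27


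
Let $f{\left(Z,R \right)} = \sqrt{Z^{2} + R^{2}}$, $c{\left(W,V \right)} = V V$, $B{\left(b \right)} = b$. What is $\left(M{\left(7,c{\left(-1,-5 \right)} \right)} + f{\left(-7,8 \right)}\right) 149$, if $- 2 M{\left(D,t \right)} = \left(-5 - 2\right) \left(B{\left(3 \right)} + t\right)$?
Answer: $14602 + 149 \sqrt{113} \approx 16186.0$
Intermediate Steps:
$c{\left(W,V \right)} = V^{2}$
$M{\left(D,t \right)} = \frac{21}{2} + \frac{7 t}{2}$ ($M{\left(D,t \right)} = - \frac{\left(-5 - 2\right) \left(3 + t\right)}{2} = - \frac{\left(-7\right) \left(3 + t\right)}{2} = - \frac{-21 - 7 t}{2} = \frac{21}{2} + \frac{7 t}{2}$)
$f{\left(Z,R \right)} = \sqrt{R^{2} + Z^{2}}$
$\left(M{\left(7,c{\left(-1,-5 \right)} \right)} + f{\left(-7,8 \right)}\right) 149 = \left(\left(\frac{21}{2} + \frac{7 \left(-5\right)^{2}}{2}\right) + \sqrt{8^{2} + \left(-7\right)^{2}}\right) 149 = \left(\left(\frac{21}{2} + \frac{7}{2} \cdot 25\right) + \sqrt{64 + 49}\right) 149 = \left(\left(\frac{21}{2} + \frac{175}{2}\right) + \sqrt{113}\right) 149 = \left(98 + \sqrt{113}\right) 149 = 14602 + 149 \sqrt{113}$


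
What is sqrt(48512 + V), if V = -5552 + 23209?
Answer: sqrt(66169) ≈ 257.23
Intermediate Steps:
V = 17657
sqrt(48512 + V) = sqrt(48512 + 17657) = sqrt(66169)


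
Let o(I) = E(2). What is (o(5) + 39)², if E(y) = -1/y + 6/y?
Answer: 6889/4 ≈ 1722.3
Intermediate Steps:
E(y) = 5/y
o(I) = 5/2
(o(5) + 39)² = (5/2 + 39)² = (83/2)² = 6889/4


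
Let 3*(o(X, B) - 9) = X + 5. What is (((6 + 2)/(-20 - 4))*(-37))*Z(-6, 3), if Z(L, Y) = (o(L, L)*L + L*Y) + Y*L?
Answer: -3256/3 ≈ -1085.3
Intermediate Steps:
o(X, B) = 32/3 + X/3 (o(X, B) = 9 + (X + 5)/3 = 9 + (5 + X)/3 = 9 + (5/3 + X/3) = 32/3 + X/3)
Z(L, Y) = L*(32/3 + L/3) + 2*L*Y (Z(L, Y) = ((32/3 + L/3)*L + L*Y) + Y*L = (L*(32/3 + L/3) + L*Y) + L*Y = (L*Y + L*(32/3 + L/3)) + L*Y = L*(32/3 + L/3) + 2*L*Y)
(((6 + 2)/(-20 - 4))*(-37))*Z(-6, 3) = (((6 + 2)/(-20 - 4))*(-37))*((⅓)*(-6)*(32 - 6 + 6*3)) = ((8/(-24))*(-37))*((⅓)*(-6)*(32 - 6 + 18)) = ((8*(-1/24))*(-37))*((⅓)*(-6)*44) = -⅓*(-37)*(-88) = (37/3)*(-88) = -3256/3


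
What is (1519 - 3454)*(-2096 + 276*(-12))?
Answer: 10464480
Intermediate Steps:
(1519 - 3454)*(-2096 + 276*(-12)) = -1935*(-2096 - 3312) = -1935*(-5408) = 10464480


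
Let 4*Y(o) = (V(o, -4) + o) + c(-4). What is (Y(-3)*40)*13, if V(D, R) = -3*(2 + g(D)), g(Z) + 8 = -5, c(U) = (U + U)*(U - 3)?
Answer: 11180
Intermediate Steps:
c(U) = 2*U*(-3 + U) (c(U) = (2*U)*(-3 + U) = 2*U*(-3 + U))
g(Z) = -13 (g(Z) = -8 - 5 = -13)
V(D, R) = 33 (V(D, R) = -3*(2 - 13) = -3*(-11) = 33)
Y(o) = 89/4 + o/4 (Y(o) = ((33 + o) + 2*(-4)*(-3 - 4))/4 = ((33 + o) + 2*(-4)*(-7))/4 = ((33 + o) + 56)/4 = (89 + o)/4 = 89/4 + o/4)
(Y(-3)*40)*13 = ((89/4 + (¼)*(-3))*40)*13 = ((89/4 - ¾)*40)*13 = ((43/2)*40)*13 = 860*13 = 11180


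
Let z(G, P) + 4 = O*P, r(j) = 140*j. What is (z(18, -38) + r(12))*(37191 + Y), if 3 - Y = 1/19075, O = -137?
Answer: 4882610728218/19075 ≈ 2.5597e+8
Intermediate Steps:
Y = 57224/19075 (Y = 3 - 1/19075 = 57224/19075 ≈ 2.9999)
z(G, P) = -4 - 137*P
(z(18, -38) + r(12))*(37191 + Y) = ((-4 - 137*(-38)) + 140*12)*(37191 + 57224/19075) = ((-4 + 5206) + 1680)*(709475549/19075) = (5202 + 1680)*(709475549/19075) = 6882*(709475549/19075) = 4882610728218/19075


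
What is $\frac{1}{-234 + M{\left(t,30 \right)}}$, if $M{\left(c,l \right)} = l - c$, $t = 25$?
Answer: $- \frac{1}{229} \approx -0.0043668$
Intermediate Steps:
$\frac{1}{-234 + M{\left(t,30 \right)}} = \frac{1}{-234 + \left(30 - 25\right)} = \frac{1}{-234 + 5} = \frac{1}{-229} = - \frac{1}{229}$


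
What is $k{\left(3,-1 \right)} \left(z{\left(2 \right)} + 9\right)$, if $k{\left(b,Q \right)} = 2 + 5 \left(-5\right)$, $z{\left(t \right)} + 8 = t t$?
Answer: $-115$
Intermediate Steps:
$z{\left(t \right)} = -8 + t^{2}$ ($z{\left(t \right)} = -8 + t t = -8 + t^{2}$)
$k{\left(b,Q \right)} = -23$ ($k{\left(b,Q \right)} = 2 - 25 = -23$)
$k{\left(3,-1 \right)} \left(z{\left(2 \right)} + 9\right) = - 23 \left(\left(-8 + 2^{2}\right) + 9\right) = - 23 \left(\left(-8 + 4\right) + 9\right) = - 23 \left(-4 + 9\right) = \left(-23\right) 5 = -115$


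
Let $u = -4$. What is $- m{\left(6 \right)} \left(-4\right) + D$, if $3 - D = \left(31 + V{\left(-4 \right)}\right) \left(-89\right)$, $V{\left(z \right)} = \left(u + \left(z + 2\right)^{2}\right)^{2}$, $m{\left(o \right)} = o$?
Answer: $2786$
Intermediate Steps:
$V{\left(z \right)} = \left(-4 + \left(2 + z\right)^{2}\right)^{2}$ ($V{\left(z \right)} = \left(-4 + \left(z + 2\right)^{2}\right)^{2} = \left(-4 + \left(2 + z\right)^{2}\right)^{2}$)
$D = 2762$ ($D = 3 - \left(31 + \left(-4 + \left(2 - 4\right)^{2}\right)^{2}\right) \left(-89\right) = 3 - \left(31 + \left(-4 + \left(-2\right)^{2}\right)^{2}\right) \left(-89\right) = 3 - \left(31 + \left(-4 + 4\right)^{2}\right) \left(-89\right) = 3 - \left(31 + 0^{2}\right) \left(-89\right) = 3 - \left(31 + 0\right) \left(-89\right) = 3 - 31 \left(-89\right) = 3 - -2759 = 3 + 2759 = 2762$)
$- m{\left(6 \right)} \left(-4\right) + D = \left(-1\right) 6 \left(-4\right) + 2762 = \left(-6\right) \left(-4\right) + 2762 = 24 + 2762 = 2786$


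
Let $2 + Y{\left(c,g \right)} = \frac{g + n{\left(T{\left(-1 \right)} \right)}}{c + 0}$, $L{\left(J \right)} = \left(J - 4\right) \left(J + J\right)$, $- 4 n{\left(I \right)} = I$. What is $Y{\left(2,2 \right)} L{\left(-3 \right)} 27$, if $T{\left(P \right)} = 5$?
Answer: $- \frac{7371}{4} \approx -1842.8$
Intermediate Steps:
$n{\left(I \right)} = - \frac{I}{4}$
$L{\left(J \right)} = 2 J \left(-4 + J\right)$ ($L{\left(J \right)} = \left(-4 + J\right) 2 J = 2 J \left(-4 + J\right)$)
$Y{\left(c,g \right)} = -2 + \frac{- \frac{5}{4} + g}{c}$ ($Y{\left(c,g \right)} = -2 + \frac{g - \frac{5}{4}}{c + 0} = -2 + \frac{g - \frac{5}{4}}{c} = -2 + \frac{- \frac{5}{4} + g}{c}$)
$Y{\left(2,2 \right)} L{\left(-3 \right)} 27 = \frac{- \frac{5}{4} + 2 - 4}{2} \cdot 2 \left(-3\right) \left(-4 - 3\right) 27 = \frac{- \frac{5}{4} + 2 - 4}{2} \cdot 2 \left(-3\right) \left(-7\right) 27 = \frac{1}{2} \left(- \frac{13}{4}\right) 42 \cdot 27 = \left(- \frac{13}{8}\right) 42 \cdot 27 = \left(- \frac{273}{4}\right) 27 = - \frac{7371}{4}$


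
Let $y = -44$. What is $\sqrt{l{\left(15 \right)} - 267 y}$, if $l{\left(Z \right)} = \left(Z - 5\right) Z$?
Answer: $3 \sqrt{1322} \approx 109.08$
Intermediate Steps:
$l{\left(Z \right)} = Z \left(-5 + Z\right)$ ($l{\left(Z \right)} = \left(-5 + Z\right) Z = Z \left(-5 + Z\right)$)
$\sqrt{l{\left(15 \right)} - 267 y} = \sqrt{15 \left(-5 + 15\right) - -11748} = \sqrt{15 \cdot 10 + 11748} = \sqrt{150 + 11748} = \sqrt{11898} = 3 \sqrt{1322}$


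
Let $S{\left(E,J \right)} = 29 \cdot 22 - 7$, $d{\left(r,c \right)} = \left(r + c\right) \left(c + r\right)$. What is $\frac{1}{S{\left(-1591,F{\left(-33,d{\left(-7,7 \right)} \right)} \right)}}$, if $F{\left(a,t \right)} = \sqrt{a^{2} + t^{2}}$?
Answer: $\frac{1}{631} \approx 0.0015848$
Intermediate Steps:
$d{\left(r,c \right)} = \left(c + r\right)^{2}$ ($d{\left(r,c \right)} = \left(c + r\right) \left(c + r\right) = \left(c + r\right)^{2}$)
$S{\left(E,J \right)} = 631$ ($S{\left(E,J \right)} = 638 - 7 = 631$)
$\frac{1}{S{\left(-1591,F{\left(-33,d{\left(-7,7 \right)} \right)} \right)}} = \frac{1}{631}$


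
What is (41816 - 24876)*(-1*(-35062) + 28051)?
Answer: 1069134220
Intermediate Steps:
(41816 - 24876)*(-1*(-35062) + 28051) = 16940*(35062 + 28051) = 16940*63113 = 1069134220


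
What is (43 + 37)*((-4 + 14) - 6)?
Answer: 320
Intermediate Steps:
(43 + 37)*((-4 + 14) - 6) = 80*(10 - 6) = 80*4 = 320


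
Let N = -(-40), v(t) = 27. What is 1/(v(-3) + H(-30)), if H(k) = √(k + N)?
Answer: 27/719 - √10/719 ≈ 0.033154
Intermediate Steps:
N = 40 (N = -10*(-4) = 40)
H(k) = √(40 + k) (H(k) = √(k + 40) = √(40 + k))
1/(v(-3) + H(-30)) = 1/(27 + √(40 - 30)) = 1/(27 + √10)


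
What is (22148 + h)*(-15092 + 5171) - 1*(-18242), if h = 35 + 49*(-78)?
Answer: -182141239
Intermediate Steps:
h = -3787 (h = 35 - 3822 = -3787)
(22148 + h)*(-15092 + 5171) - 1*(-18242) = (22148 - 3787)*(-15092 + 5171) - 1*(-18242) = 18361*(-9921) + 18242 = -182159481 + 18242 = -182141239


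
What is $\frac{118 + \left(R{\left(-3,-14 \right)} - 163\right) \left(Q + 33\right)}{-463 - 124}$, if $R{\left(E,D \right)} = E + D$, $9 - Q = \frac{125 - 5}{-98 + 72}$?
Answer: $\frac{107546}{7631} \approx 14.093$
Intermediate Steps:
$Q = \frac{177}{13}$ ($Q = 9 - \frac{125 - 5}{-98 + 72} = 9 - \frac{120}{-26} = 9 - 120 \left(- \frac{1}{26}\right) = 9 - - \frac{60}{13} = 9 + \frac{60}{13} = \frac{177}{13} \approx 13.615$)
$R{\left(E,D \right)} = D + E$
$\frac{118 + \left(R{\left(-3,-14 \right)} - 163\right) \left(Q + 33\right)}{-463 - 124} = \frac{118 + \left(\left(-14 - 3\right) - 163\right) \left(\frac{177}{13} + 33\right)}{-463 - 124} = \frac{118 + \left(-17 - 163\right) \frac{606}{13}}{-587} = \left(118 - \frac{109080}{13}\right) \left(- \frac{1}{587}\right) = \left(- \frac{107546}{13}\right) \left(- \frac{1}{587}\right) = \frac{107546}{7631}$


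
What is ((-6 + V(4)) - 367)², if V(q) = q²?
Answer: 127449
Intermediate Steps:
((-6 + V(4)) - 367)² = ((-6 + 4²) - 367)² = ((-6 + 16) - 367)² = (10 - 367)² = (-357)² = 127449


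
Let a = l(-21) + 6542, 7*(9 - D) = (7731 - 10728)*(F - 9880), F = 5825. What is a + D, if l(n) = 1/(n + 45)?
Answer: -290567465/168 ≈ -1.7296e+6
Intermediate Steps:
l(n) = 1/(45 + n)
D = -12152772/7 (D = 9 - (7731 - 10728)*(5825 - 9880)/7 = 9 - (-2997)*(-4055)/7 = 9 - ⅐*12152835 = 9 - 12152835/7 = -12152772/7 ≈ -1.7361e+6)
a = 157009/24 (a = 1/(45 - 21) + 6542 = 1/24 + 6542 = 157009/24 ≈ 6542.0)
a + D = 157009/24 - 12152772/7 = -290567465/168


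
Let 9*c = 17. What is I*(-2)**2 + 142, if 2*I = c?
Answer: 1312/9 ≈ 145.78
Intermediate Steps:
c = 17/9 (c = (1/9)*17 = 17/9 ≈ 1.8889)
I = 17/18 (I = (1/2)*(17/9) = 17/18 ≈ 0.94444)
I*(-2)**2 + 142 = (17/18)*(-2)**2 + 142 = (17/18)*4 + 142 = 34/9 + 142 = 1312/9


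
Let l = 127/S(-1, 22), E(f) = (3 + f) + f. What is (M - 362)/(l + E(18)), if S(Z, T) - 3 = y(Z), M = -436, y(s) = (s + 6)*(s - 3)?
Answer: -6783/268 ≈ -25.310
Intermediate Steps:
y(s) = (-3 + s)*(6 + s) (y(s) = (6 + s)*(-3 + s) = (-3 + s)*(6 + s))
S(Z, T) = -15 + Z² + 3*Z (S(Z, T) = 3 + (-18 + Z² + 3*Z) = -15 + Z² + 3*Z)
E(f) = 3 + 2*f
l = -127/17 (l = 127/(-15 + (-1)² + 3*(-1)) = 127/(-15 + 1 - 3) = 127/(-17) = 127*(-1/17) = -127/17 ≈ -7.4706)
(M - 362)/(l + E(18)) = (-436 - 362)/(-127/17 + (3 + 2*18)) = -798/(-127/17 + (3 + 36)) = -798/(-127/17 + 39) = -798/536/17 = -798*17/536 = -6783/268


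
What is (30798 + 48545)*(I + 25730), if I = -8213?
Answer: 1389851331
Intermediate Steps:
(30798 + 48545)*(I + 25730) = (30798 + 48545)*(-8213 + 25730) = 79343*17517 = 1389851331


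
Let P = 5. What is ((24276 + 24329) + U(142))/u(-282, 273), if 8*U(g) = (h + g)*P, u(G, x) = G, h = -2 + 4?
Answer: -48695/282 ≈ -172.68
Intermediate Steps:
h = 2
U(g) = 5/4 + 5*g/8 (U(g) = ((2 + g)*5)/8 = (10 + 5*g)/8 = 5/4 + 5*g/8)
((24276 + 24329) + U(142))/u(-282, 273) = ((24276 + 24329) + (5/4 + (5/8)*142))/(-282) = (48605 + (5/4 + 355/4))*(-1/282) = (48605 + 90)*(-1/282) = 48695*(-1/282) = -48695/282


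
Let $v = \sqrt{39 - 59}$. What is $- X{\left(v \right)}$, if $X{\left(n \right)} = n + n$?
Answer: $- 4 i \sqrt{5} \approx - 8.9443 i$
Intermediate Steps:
$v = 2 i \sqrt{5}$ ($v = \sqrt{-20} = 2 i \sqrt{5} \approx 4.4721 i$)
$X{\left(n \right)} = 2 n$
$- X{\left(v \right)} = - 2 \cdot 2 i \sqrt{5} = - 4 i \sqrt{5}$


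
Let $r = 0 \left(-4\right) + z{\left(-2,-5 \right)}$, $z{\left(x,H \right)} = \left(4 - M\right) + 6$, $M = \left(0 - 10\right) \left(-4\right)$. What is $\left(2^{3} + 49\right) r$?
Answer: $-1710$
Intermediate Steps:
$M = 40$ ($M = \left(0 - 10\right) \left(-4\right) = \left(-10\right) \left(-4\right) = 40$)
$z{\left(x,H \right)} = -30$ ($z{\left(x,H \right)} = \left(4 - 40\right) + 6 = -36 + 6 = -30$)
$r = -30$ ($r = 0 \left(-4\right) - 30 = 0 - 30 = -30$)
$\left(2^{3} + 49\right) r = \left(2^{3} + 49\right) \left(-30\right) = \left(8 + 49\right) \left(-30\right) = 57 \left(-30\right) = -1710$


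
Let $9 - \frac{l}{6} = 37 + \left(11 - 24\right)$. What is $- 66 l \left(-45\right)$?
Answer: $-267300$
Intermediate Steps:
$l = -90$ ($l = 54 - 6 \left(37 + \left(11 - 24\right)\right) = 54 - 6 \left(37 - 13\right) = 54 - 144 = -90$)
$- 66 l \left(-45\right) = \left(-66\right) \left(-90\right) \left(-45\right) = 5940 \left(-45\right) = -267300$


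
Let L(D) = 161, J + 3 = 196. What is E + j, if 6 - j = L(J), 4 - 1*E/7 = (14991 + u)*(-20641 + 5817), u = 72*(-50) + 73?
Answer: 1189596225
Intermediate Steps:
u = -3527 (u = -3600 + 73 = -3527)
J = 193 (J = -3 + 196 = 193)
E = 1189596380 (E = 28 - 7*(14991 - 3527)*(-20641 + 5817) = 28 - 80248*(-14824) = 28 - 7*(-169942336) = 28 + 1189596352 = 1189596380)
j = -155 (j = 6 - 1*161 = 6 - 161 = -155)
E + j = 1189596380 - 155 = 1189596225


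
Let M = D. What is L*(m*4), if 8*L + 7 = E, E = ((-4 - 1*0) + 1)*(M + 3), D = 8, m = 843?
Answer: -16860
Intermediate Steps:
M = 8
E = -33 (E = ((-4 - 1*0) + 1)*(8 + 3) = ((-4 + 0) + 1)*11 = (-4 + 1)*11 = -3*11 = -33)
L = -5 (L = -7/8 + (⅛)*(-33) = -7/8 - 33/8 = -5)
L*(m*4) = -4215*4 = -5*3372 = -16860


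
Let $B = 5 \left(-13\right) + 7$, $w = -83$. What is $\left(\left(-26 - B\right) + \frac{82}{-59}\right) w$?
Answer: $- \frac{149898}{59} \approx -2540.6$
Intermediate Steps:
$B = -58$ ($B = -65 + 7 = -58$)
$\left(\left(-26 - B\right) + \frac{82}{-59}\right) w = \left(\left(-26 - -58\right) + \frac{82}{-59}\right) \left(-83\right) = \left(\left(-26 + 58\right) + 82 \left(- \frac{1}{59}\right)\right) \left(-83\right) = \left(32 - \frac{82}{59}\right) \left(-83\right) = \frac{1806}{59} \left(-83\right) = - \frac{149898}{59}$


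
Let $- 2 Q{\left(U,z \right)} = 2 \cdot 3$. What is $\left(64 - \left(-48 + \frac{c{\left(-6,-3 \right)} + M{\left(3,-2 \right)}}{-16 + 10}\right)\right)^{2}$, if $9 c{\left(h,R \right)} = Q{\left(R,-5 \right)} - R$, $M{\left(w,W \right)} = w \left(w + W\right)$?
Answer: $\frac{50625}{4} \approx 12656.0$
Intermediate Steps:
$Q{\left(U,z \right)} = -3$ ($Q{\left(U,z \right)} = - \frac{2 \cdot 3}{2} = \left(- \frac{1}{2}\right) 6 = -3$)
$M{\left(w,W \right)} = w \left(W + w\right)$
$c{\left(h,R \right)} = - \frac{1}{3} - \frac{R}{9}$ ($c{\left(h,R \right)} = \frac{-3 - R}{9} = - \frac{1}{3} - \frac{R}{9}$)
$\left(64 - \left(-48 + \frac{c{\left(-6,-3 \right)} + M{\left(3,-2 \right)}}{-16 + 10}\right)\right)^{2} = \left(64 + \left(48 - \frac{\left(- \frac{1}{3} - - \frac{1}{3}\right) + 3 \left(-2 + 3\right)}{-16 + 10}\right)\right)^{2} = \left(64 + \left(48 - \frac{\left(- \frac{1}{3} + \frac{1}{3}\right) + 3 \cdot 1}{-6}\right)\right)^{2} = \left(64 + \left(48 - \left(0 + 3\right) \left(- \frac{1}{6}\right)\right)\right)^{2} = \left(64 + \left(48 - 3 \left(- \frac{1}{6}\right)\right)\right)^{2} = \left(64 + \left(48 - - \frac{1}{2}\right)\right)^{2} = \left(64 + \left(48 + \frac{1}{2}\right)\right)^{2} = \left(64 + \frac{97}{2}\right)^{2} = \left(\frac{225}{2}\right)^{2} = \frac{50625}{4}$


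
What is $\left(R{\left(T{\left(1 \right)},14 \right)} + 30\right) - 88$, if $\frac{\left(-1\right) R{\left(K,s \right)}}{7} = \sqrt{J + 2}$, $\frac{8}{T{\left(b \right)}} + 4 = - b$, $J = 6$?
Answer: $-58 - 14 \sqrt{2} \approx -77.799$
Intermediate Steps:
$T{\left(b \right)} = \frac{8}{-4 - b}$
$R{\left(K,s \right)} = - 14 \sqrt{2}$ ($R{\left(K,s \right)} = - 7 \sqrt{6 + 2} = - 7 \sqrt{8} = - 7 \cdot 2 \sqrt{2} = - 14 \sqrt{2}$)
$\left(R{\left(T{\left(1 \right)},14 \right)} + 30\right) - 88 = \left(- 14 \sqrt{2} + 30\right) - 88 = \left(30 - 14 \sqrt{2}\right) - 88 = -58 - 14 \sqrt{2}$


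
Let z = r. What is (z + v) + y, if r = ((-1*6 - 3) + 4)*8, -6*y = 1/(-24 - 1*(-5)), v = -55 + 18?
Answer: -8777/114 ≈ -76.991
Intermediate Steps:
v = -37
y = 1/114 (y = -1/(6*(-24 - 1*(-5))) = -1/(6*(-24 + 5)) = -1/6/(-19) = -1/6*(-1/19) = 1/114 ≈ 0.0087719)
r = -40 (r = ((-6 - 3) + 4)*8 = (-9 + 4)*8 = -5*8 = -40)
z = -40
(z + v) + y = (-40 - 37) + 1/114 = -77 + 1/114 = -8777/114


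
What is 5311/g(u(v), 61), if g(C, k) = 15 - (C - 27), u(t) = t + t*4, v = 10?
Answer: -5311/8 ≈ -663.88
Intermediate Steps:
u(t) = 5*t (u(t) = t + 4*t = 5*t)
g(C, k) = 42 - C (g(C, k) = 15 - (-27 + C) = 15 + (27 - C) = 42 - C)
5311/g(u(v), 61) = 5311/(42 - 5*10) = 5311/(42 - 1*50) = 5311/(42 - 50) = 5311/(-8) = 5311*(-⅛) = -5311/8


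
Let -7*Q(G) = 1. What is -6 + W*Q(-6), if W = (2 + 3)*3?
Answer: -57/7 ≈ -8.1429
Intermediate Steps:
Q(G) = -⅐ (Q(G) = -⅐*1 = -⅐)
W = 15 (W = 5*3 = 15)
-6 + W*Q(-6) = -6 + 15*(-⅐) = -6 - 15/7 = -57/7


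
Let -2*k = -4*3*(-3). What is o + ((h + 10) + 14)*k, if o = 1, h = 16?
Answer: -719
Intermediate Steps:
k = -18 (k = -(-4*3)*(-3)/2 = -(-6)*(-3) = -1/2*36 = -18)
o + ((h + 10) + 14)*k = 1 + ((16 + 10) + 14)*(-18) = 1 + (26 + 14)*(-18) = 1 + 40*(-18) = 1 - 720 = -719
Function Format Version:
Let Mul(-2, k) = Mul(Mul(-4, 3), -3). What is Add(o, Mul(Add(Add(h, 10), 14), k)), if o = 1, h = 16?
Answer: -719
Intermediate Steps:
k = -18 (k = Mul(Rational(-1, 2), Mul(Mul(-4, 3), -3)) = Mul(Rational(-1, 2), Mul(-12, -3)) = Mul(Rational(-1, 2), 36) = -18)
Add(o, Mul(Add(Add(h, 10), 14), k)) = Add(1, Mul(Add(Add(16, 10), 14), -18)) = Add(1, Mul(Add(26, 14), -18)) = Add(1, Mul(40, -18)) = Add(1, -720) = -719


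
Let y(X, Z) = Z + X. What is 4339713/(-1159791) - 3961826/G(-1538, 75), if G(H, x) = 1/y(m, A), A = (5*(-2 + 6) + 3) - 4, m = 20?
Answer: -59733573245329/386597 ≈ -1.5451e+8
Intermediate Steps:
A = 19 (A = (5*4 + 3) - 4 = (20 + 3) - 4 = 23 - 4 = 19)
y(X, Z) = X + Z
G(H, x) = 1/39 (G(H, x) = 1/(20 + 19) = 1/39)
4339713/(-1159791) - 3961826/G(-1538, 75) = 4339713/(-1159791) - 3961826/1/39 = 4339713*(-1/1159791) - 3961826*39 = -1446571/386597 - 154511214 = -59733573245329/386597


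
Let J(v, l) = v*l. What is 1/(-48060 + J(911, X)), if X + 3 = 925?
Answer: 1/791882 ≈ 1.2628e-6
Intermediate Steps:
X = 922 (X = -3 + 925 = 922)
J(v, l) = l*v
1/(-48060 + J(911, X)) = 1/(-48060 + 922*911) = 1/(-48060 + 839942) = 1/791882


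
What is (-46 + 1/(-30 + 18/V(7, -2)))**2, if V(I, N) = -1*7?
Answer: 110145025/51984 ≈ 2118.8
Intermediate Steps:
V(I, N) = -7
(-46 + 1/(-30 + 18/V(7, -2)))**2 = (-46 + 1/(-30 + 18/(-7)))**2 = (-46 + 1/(-30 + 18*(-1/7)))**2 = (-46 + 1/(-30 - 18/7))**2 = (-46 + 1/(-228/7))**2 = (-46 - 7/228)**2 = (-10495/228)**2 = 110145025/51984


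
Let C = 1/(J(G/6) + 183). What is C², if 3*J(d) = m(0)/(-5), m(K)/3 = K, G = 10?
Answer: 1/33489 ≈ 2.9861e-5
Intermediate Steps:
m(K) = 3*K
J(d) = 0 (J(d) = ((3*0)/(-5))/3 = (0*(-⅕))/3 = (⅓)*0 = 0)
C = 1/183 (C = 1/(0 + 183) = 1/183 ≈ 0.0054645)
C² = (1/183)² = 1/33489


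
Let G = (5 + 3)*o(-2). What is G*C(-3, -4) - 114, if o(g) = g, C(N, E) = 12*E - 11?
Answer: 830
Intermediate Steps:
C(N, E) = -11 + 12*E
G = -16 (G = (5 + 3)*(-2) = 8*(-2) = -16)
G*C(-3, -4) - 114 = -16*(-11 + 12*(-4)) - 114 = -16*(-11 - 48) - 114 = -16*(-59) - 114 = 944 - 114 = 830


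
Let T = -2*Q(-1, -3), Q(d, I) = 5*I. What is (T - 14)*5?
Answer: 80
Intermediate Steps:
T = 30 (T = -10*(-3) = -2*(-15) = 30)
(T - 14)*5 = (30 - 14)*5 = 16*5 = 80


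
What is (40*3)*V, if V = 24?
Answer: 2880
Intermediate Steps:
(40*3)*V = (40*3)*24 = 120*24 = 2880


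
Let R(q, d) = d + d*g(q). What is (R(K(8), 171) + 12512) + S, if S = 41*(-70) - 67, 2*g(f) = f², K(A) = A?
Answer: 15218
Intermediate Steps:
g(f) = f²/2
S = -2937 (S = -2870 - 67 = -2937)
R(q, d) = d + d*q²/2 (R(q, d) = d + d*(q²/2) = d + d*q²/2)
(R(K(8), 171) + 12512) + S = ((½)*171*(2 + 8²) + 12512) - 2937 = ((½)*171*(2 + 64) + 12512) - 2937 = ((½)*171*66 + 12512) - 2937 = (5643 + 12512) - 2937 = 18155 - 2937 = 15218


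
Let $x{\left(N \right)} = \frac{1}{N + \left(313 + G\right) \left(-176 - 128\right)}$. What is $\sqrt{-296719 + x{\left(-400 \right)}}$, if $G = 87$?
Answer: $\frac{3 i \sqrt{1226768221145}}{6100} \approx 544.72 i$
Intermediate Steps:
$x{\left(N \right)} = \frac{1}{-121600 + N}$ ($x{\left(N \right)} = \frac{1}{N + \left(313 + 87\right) \left(-176 - 128\right)} = \frac{1}{N + 400 \left(-304\right)} = \frac{1}{N - 121600} = \frac{1}{-121600 + N}$)
$\sqrt{-296719 + x{\left(-400 \right)}} = \sqrt{-296719 + \frac{1}{-121600 - 400}} = \sqrt{-296719 + \frac{1}{-122000}} = \sqrt{-296719 - \frac{1}{122000}} = \sqrt{- \frac{36199718001}{122000}} = \frac{3 i \sqrt{1226768221145}}{6100}$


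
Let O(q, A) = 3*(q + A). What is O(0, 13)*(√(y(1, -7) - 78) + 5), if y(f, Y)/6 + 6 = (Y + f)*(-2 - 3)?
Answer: 195 + 39*√66 ≈ 511.84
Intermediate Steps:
O(q, A) = 3*A + 3*q (O(q, A) = 3*(A + q) = 3*A + 3*q)
y(f, Y) = -36 - 30*Y - 30*f (y(f, Y) = -36 + 6*((Y + f)*(-2 - 3)) = -36 + 6*((Y + f)*(-5)) = -36 + 6*(-5*Y - 5*f) = -36 + (-30*Y - 30*f) = -36 - 30*Y - 30*f)
O(0, 13)*(√(y(1, -7) - 78) + 5) = (3*13 + 3*0)*(√((-36 - 30*(-7) - 30*1) - 78) + 5) = (39 + 0)*(√((-36 + 210 - 30) - 78) + 5) = 39*(√(144 - 78) + 5) = 39*(√66 + 5) = 39*(5 + √66) = 195 + 39*√66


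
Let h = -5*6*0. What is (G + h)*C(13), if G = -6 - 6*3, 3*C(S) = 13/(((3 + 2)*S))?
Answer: -8/5 ≈ -1.6000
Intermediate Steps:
C(S) = 13/(15*S) (C(S) = (13/(((3 + 2)*S)))/3 = (13/((5*S)))/3 = (13*(1/(5*S)))/3 = (13/(5*S))/3 = 13/(15*S))
h = 0 (h = -30*0 = 0)
G = -24 (G = -6 - 18 = -24)
(G + h)*C(13) = (-24 + 0)*((13/15)/13) = -104/(5*13) = -24*1/15 = -8/5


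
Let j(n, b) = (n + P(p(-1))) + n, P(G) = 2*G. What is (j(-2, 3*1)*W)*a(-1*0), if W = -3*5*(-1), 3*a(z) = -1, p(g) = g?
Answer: 30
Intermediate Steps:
a(z) = -⅓ (a(z) = (⅓)*(-1) = -⅓)
j(n, b) = -2 + 2*n (j(n, b) = (n + 2*(-1)) + n = (n - 2) + n = (-2 + n) + n = -2 + 2*n)
W = 15 (W = -15*(-1) = 15)
(j(-2, 3*1)*W)*a(-1*0) = ((-2 + 2*(-2))*15)*(-⅓) = ((-2 - 4)*15)*(-⅓) = -6*15*(-⅓) = -90*(-⅓) = 30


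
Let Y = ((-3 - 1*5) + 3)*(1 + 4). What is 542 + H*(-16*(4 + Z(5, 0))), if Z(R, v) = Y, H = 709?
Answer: 238766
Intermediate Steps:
Y = -25 (Y = ((-3 - 5) + 3)*5 = (-8 + 3)*5 = -5*5 = -25)
Z(R, v) = -25
542 + H*(-16*(4 + Z(5, 0))) = 542 + 709*(-16*(4 - 25)) = 542 + 709*(-16*(-21)) = 542 + 709*336 = 542 + 238224 = 238766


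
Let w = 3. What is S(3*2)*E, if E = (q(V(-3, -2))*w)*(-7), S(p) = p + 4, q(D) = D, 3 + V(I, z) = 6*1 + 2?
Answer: -1050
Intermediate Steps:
V(I, z) = 5 (V(I, z) = -3 + (6*1 + 2) = -3 + (6 + 2) = -3 + 8 = 5)
S(p) = 4 + p
E = -105 (E = (5*3)*(-7) = 15*(-7) = -105)
S(3*2)*E = (4 + 3*2)*(-105) = (4 + 6)*(-105) = 10*(-105) = -1050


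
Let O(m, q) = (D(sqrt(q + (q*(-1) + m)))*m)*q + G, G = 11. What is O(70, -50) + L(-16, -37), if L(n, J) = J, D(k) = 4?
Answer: -14026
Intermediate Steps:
O(m, q) = 11 + 4*m*q (O(m, q) = (4*m)*q + 11 = 4*m*q + 11 = 11 + 4*m*q)
O(70, -50) + L(-16, -37) = (11 + 4*70*(-50)) - 37 = (11 - 14000) - 37 = -13989 - 37 = -14026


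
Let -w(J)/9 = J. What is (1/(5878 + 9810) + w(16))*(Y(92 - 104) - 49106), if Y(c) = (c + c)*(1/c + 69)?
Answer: 14333805495/1961 ≈ 7.3094e+6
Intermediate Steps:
w(J) = -9*J
Y(c) = 2*c*(69 + 1/c) (Y(c) = (2*c)*(69 + 1/c) = 2*c*(69 + 1/c))
(1/(5878 + 9810) + w(16))*(Y(92 - 104) - 49106) = (1/(5878 + 9810) - 9*16)*((2 + 138*(92 - 104)) - 49106) = (1/15688 - 144)*((2 + 138*(-12)) - 49106) = (1/15688 - 144)*((2 - 1656) - 49106) = -2259071*(-1654 - 49106)/15688 = -2259071/15688*(-50760) = 14333805495/1961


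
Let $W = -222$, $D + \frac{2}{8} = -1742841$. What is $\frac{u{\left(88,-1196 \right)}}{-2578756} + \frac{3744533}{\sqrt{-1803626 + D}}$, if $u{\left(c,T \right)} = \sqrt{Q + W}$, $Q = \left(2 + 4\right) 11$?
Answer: $\frac{i \left(- 9656236940948 \sqrt{14185869} - 14185869 \sqrt{39}\right)}{18290947399482} \approx - 1988.4 i$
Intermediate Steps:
$D = - \frac{6971365}{4}$ ($D = - \frac{1}{4} - 1742841 = - \frac{6971365}{4} \approx -1.7428 \cdot 10^{6}$)
$Q = 66$ ($Q = 6 \cdot 11 = 66$)
$u{\left(c,T \right)} = 2 i \sqrt{39}$ ($u{\left(c,T \right)} = \sqrt{66 - 222} = \sqrt{-156} = 2 i \sqrt{39}$)
$\frac{u{\left(88,-1196 \right)}}{-2578756} + \frac{3744533}{\sqrt{-1803626 + D}} = \frac{2 i \sqrt{39}}{-2578756} + \frac{3744533}{\sqrt{-1803626 - \frac{6971365}{4}}} = 2 i \sqrt{39} \left(- \frac{1}{2578756}\right) + \frac{3744533}{\sqrt{- \frac{14185869}{4}}} = - \frac{i \sqrt{39}}{1289378} + \frac{3744533}{\frac{1}{2} i \sqrt{14185869}} = - \frac{i \sqrt{39}}{1289378} + 3744533 \left(- \frac{2 i \sqrt{14185869}}{14185869}\right) = - \frac{i \sqrt{39}}{1289378} - \frac{7489066 i \sqrt{14185869}}{14185869} = - \frac{7489066 i \sqrt{14185869}}{14185869} - \frac{i \sqrt{39}}{1289378}$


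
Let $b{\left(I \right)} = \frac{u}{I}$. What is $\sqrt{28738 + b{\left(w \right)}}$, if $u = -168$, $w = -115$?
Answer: $\frac{\sqrt{380079370}}{115} \approx 169.53$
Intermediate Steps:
$b{\left(I \right)} = - \frac{168}{I}$
$\sqrt{28738 + b{\left(w \right)}} = \sqrt{28738 - \frac{168}{-115}} = \sqrt{28738 - - \frac{168}{115}} = \sqrt{28738 + \frac{168}{115}} = \sqrt{\frac{3305038}{115}} = \frac{\sqrt{380079370}}{115}$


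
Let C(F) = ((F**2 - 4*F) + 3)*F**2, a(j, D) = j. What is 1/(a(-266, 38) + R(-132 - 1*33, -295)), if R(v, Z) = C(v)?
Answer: 1/759250534 ≈ 1.3171e-9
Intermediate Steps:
C(F) = F**2*(3 + F**2 - 4*F) (C(F) = (3 + F**2 - 4*F)*F**2 = F**2*(3 + F**2 - 4*F))
R(v, Z) = v**2*(3 + v**2 - 4*v)
1/(a(-266, 38) + R(-132 - 1*33, -295)) = 1/(-266 + (-132 - 1*33)**2*(3 + (-132 - 1*33)**2 - 4*(-132 - 1*33))) = 1/(-266 + (-132 - 33)**2*(3 + (-132 - 33)**2 - 4*(-132 - 33))) = 1/(-266 + (-165)**2*(3 + (-165)**2 - 4*(-165))) = 1/(-266 + 27225*(3 + 27225 + 660)) = 1/(-266 + 27225*27888) = 1/(-266 + 759250800) = 1/759250534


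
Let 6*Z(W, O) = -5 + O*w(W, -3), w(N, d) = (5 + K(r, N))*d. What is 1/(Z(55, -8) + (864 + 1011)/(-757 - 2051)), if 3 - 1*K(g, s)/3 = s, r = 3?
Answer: -936/566749 ≈ -0.0016515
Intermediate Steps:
K(g, s) = 9 - 3*s
w(N, d) = d*(14 - 3*N) (w(N, d) = (5 + (9 - 3*N))*d = (14 - 3*N)*d = d*(14 - 3*N))
Z(W, O) = -⅚ + O*(-42 + 9*W)/6 (Z(W, O) = (-5 + O*(-3*(14 - 3*W)))/6 = (-5 + O*(-42 + 9*W))/6 = -⅚ + O*(-42 + 9*W)/6)
1/(Z(55, -8) + (864 + 1011)/(-757 - 2051)) = 1/((-⅚ + (½)*(-8)*(-14 + 3*55)) + (864 + 1011)/(-757 - 2051)) = 1/((-⅚ + (½)*(-8)*(-14 + 165)) + 1875/(-2808)) = 1/((-⅚ + (½)*(-8)*151) + 1875*(-1/2808)) = 1/((-⅚ - 604) - 625/936) = 1/(-3629/6 - 625/936) = 1/(-566749/936) = -936/566749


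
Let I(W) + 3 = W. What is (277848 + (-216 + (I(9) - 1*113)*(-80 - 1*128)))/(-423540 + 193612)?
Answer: -37486/28741 ≈ -1.3043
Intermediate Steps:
I(W) = -3 + W
(277848 + (-216 + (I(9) - 1*113)*(-80 - 1*128)))/(-423540 + 193612) = (277848 + (-216 + ((-3 + 9) - 1*113)*(-80 - 1*128)))/(-423540 + 193612) = (277848 + (-216 + (6 - 113)*(-80 - 128)))/(-229928) = (277848 + (-216 - 107*(-208)))*(-1/229928) = (277848 + (-216 + 22256))*(-1/229928) = (277848 + 22040)*(-1/229928) = 299888*(-1/229928) = -37486/28741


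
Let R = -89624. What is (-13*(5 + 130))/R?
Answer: 1755/89624 ≈ 0.019582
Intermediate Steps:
(-13*(5 + 130))/R = -13*(5 + 130)/(-89624) = -13*135*(-1/89624) = -1755*(-1/89624) = 1755/89624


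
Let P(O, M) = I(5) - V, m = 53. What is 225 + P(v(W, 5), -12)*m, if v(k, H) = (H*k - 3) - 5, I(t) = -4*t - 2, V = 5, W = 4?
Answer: -1206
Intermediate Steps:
I(t) = -2 - 4*t
v(k, H) = -8 + H*k (v(k, H) = (-3 + H*k) - 5 = -8 + H*k)
P(O, M) = -27 (P(O, M) = (-2 - 4*5) - 1*5 = (-2 - 20) - 5 = -22 - 5 = -27)
225 + P(v(W, 5), -12)*m = 225 - 27*53 = 225 - 1431 = -1206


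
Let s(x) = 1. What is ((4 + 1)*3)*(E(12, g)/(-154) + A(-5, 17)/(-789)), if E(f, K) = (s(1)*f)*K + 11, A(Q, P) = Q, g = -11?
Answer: 43745/3682 ≈ 11.881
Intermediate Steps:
E(f, K) = 11 + K*f (E(f, K) = (1*f)*K + 11 = f*K + 11 = K*f + 11 = 11 + K*f)
((4 + 1)*3)*(E(12, g)/(-154) + A(-5, 17)/(-789)) = ((4 + 1)*3)*((11 - 11*12)/(-154) - 5/(-789)) = (5*3)*((11 - 132)*(-1/154) - 5*(-1/789)) = 15*(-121*(-1/154) + 5/789) = 15*(11/14 + 5/789) = 15*(8749/11046) = 43745/3682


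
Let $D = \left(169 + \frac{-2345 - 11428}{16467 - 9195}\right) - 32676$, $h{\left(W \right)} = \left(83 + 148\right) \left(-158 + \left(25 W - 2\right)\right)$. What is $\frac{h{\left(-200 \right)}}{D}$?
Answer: $\frac{2889311040}{78801559} \approx 36.666$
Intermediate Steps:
$h{\left(W \right)} = -36960 + 5775 W$ ($h{\left(W \right)} = 231 \left(-158 + \left(-2 + 25 W\right)\right) = 231 \left(-160 + 25 W\right) = -36960 + 5775 W$)
$D = - \frac{78801559}{2424}$ ($D = \left(169 - \frac{13773}{7272}\right) - 32676 = \left(169 - \frac{4591}{2424}\right) - 32676 = \frac{405065}{2424} - 32676 = - \frac{78801559}{2424} \approx -32509.0$)
$\frac{h{\left(-200 \right)}}{D} = \frac{-36960 + 5775 \left(-200\right)}{- \frac{78801559}{2424}} = \left(-36960 - 1155000\right) \left(- \frac{2424}{78801559}\right) = \left(-1191960\right) \left(- \frac{2424}{78801559}\right) = \frac{2889311040}{78801559}$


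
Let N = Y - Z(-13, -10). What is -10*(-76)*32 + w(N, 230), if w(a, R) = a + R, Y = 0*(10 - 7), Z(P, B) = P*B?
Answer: 24420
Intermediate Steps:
Z(P, B) = B*P
Y = 0 (Y = 0*3 = 0)
N = -130 (N = 0 - (-10)*(-13) = 0 - 1*130 = 0 - 130 = -130)
w(a, R) = R + a
-10*(-76)*32 + w(N, 230) = -10*(-76)*32 + (230 - 130) = 760*32 + 100 = 24320 + 100 = 24420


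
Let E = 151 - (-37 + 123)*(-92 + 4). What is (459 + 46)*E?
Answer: 3898095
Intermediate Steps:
E = 7719 (E = 151 - 86*(-88) = 151 - 1*(-7568) = 151 + 7568 = 7719)
(459 + 46)*E = (459 + 46)*7719 = 505*7719 = 3898095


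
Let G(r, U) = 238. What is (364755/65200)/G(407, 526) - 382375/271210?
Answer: -116692341929/84170565920 ≈ -1.3864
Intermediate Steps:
(364755/65200)/G(407, 526) - 382375/271210 = (364755/65200)/238 - 382375/271210 = (364755*(1/65200))*(1/238) - 382375*1/271210 = (72951/13040)*(1/238) - 76475/54242 = 72951/3103520 - 76475/54242 = -116692341929/84170565920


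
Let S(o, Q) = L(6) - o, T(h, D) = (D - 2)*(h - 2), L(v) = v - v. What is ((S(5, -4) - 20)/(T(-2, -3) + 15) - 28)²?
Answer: 40401/49 ≈ 824.51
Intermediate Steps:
L(v) = 0
T(h, D) = (-2 + D)*(-2 + h)
S(o, Q) = -o (S(o, Q) = 0 - o = -o)
((S(5, -4) - 20)/(T(-2, -3) + 15) - 28)² = ((-1*5 - 20)/((4 - 2*(-3) - 2*(-2) - 3*(-2)) + 15) - 28)² = ((-5 - 20)/((4 + 6 + 4 + 6) + 15) - 28)² = (-25/(20 + 15) - 28)² = (-25/35 - 28)² = (-25*1/35 - 28)² = (-5/7 - 28)² = (-201/7)² = 40401/49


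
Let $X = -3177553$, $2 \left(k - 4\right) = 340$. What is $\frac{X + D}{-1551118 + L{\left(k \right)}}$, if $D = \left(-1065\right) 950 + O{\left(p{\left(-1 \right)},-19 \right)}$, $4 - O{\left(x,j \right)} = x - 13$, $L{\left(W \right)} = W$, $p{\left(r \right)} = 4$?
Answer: $\frac{2094645}{775472} \approx 2.7011$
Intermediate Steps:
$k = 174$ ($k = 4 + \frac{1}{2} \cdot 340 = 4 + 170 = 174$)
$O{\left(x,j \right)} = 17 - x$ ($O{\left(x,j \right)} = 4 - \left(x - 13\right) = 4 - \left(-13 + x\right) = 17 - x$)
$D = -1011737$ ($D = \left(-1065\right) 950 + \left(17 - 4\right) = -1011750 + \left(17 - 4\right) = -1011750 + 13 = -1011737$)
$\frac{X + D}{-1551118 + L{\left(k \right)}} = \frac{-3177553 - 1011737}{-1551118 + 174} = - \frac{4189290}{-1550944} = \left(-4189290\right) \left(- \frac{1}{1550944}\right) = \frac{2094645}{775472}$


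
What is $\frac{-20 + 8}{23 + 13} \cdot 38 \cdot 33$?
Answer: $-418$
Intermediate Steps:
$\frac{-20 + 8}{23 + 13} \cdot 38 \cdot 33 = - \frac{12}{36} \cdot 38 \cdot 33 = \left(-12\right) \frac{1}{36} \cdot 38 \cdot 33 = \left(- \frac{1}{3}\right) 38 \cdot 33 = \left(- \frac{38}{3}\right) 33 = -418$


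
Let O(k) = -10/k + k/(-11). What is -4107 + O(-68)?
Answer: -1533651/374 ≈ -4100.7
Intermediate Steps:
O(k) = -10/k - k/11 (O(k) = -10/k + k*(-1/11) = -10/k - k/11)
-4107 + O(-68) = -4107 + (-10/(-68) - 1/11*(-68)) = -4107 + (-10*(-1/68) + 68/11) = -4107 + (5/34 + 68/11) = -4107 + 2367/374 = -1533651/374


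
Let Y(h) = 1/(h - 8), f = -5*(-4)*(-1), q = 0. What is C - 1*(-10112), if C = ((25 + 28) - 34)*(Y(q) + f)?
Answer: 77837/8 ≈ 9729.6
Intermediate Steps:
f = -20 (f = 20*(-1) = -20)
Y(h) = 1/(-8 + h)
C = -3059/8 (C = ((25 + 28) - 34)*(1/(-8 + 0) - 20) = (53 - 34)*(1/(-8) - 20) = 19*(-1/8 - 20) = 19*(-161/8) = -3059/8 ≈ -382.38)
C - 1*(-10112) = -3059/8 - 1*(-10112) = -3059/8 + 10112 = 77837/8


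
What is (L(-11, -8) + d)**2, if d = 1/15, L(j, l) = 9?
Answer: 18496/225 ≈ 82.204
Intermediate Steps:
d = 1/15 ≈ 0.066667
(L(-11, -8) + d)**2 = (9 + 1/15)**2 = (136/15)**2 = 18496/225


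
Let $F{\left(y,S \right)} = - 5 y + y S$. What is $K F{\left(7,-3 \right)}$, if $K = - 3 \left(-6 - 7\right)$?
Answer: $-2184$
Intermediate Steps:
$F{\left(y,S \right)} = - 5 y + S y$
$K = 39$ ($K = \left(-3\right) \left(-13\right) = 39$)
$K F{\left(7,-3 \right)} = 39 \cdot 7 \left(-5 - 3\right) = 39 \cdot 7 \left(-8\right) = 39 \left(-56\right) = -2184$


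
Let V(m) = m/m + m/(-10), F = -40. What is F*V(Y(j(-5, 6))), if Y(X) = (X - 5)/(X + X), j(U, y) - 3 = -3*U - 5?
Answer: -504/13 ≈ -38.769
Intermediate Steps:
j(U, y) = -2 - 3*U (j(U, y) = 3 + (-3*U - 5) = 3 + (-5 - 3*U) = -2 - 3*U)
Y(X) = (-5 + X)/(2*X) (Y(X) = (-5 + X)/((2*X)) = (-5 + X)*(1/(2*X)) = (-5 + X)/(2*X))
V(m) = 1 - m/10 (V(m) = 1 + m*(-1/10) = 1 - m/10)
F*V(Y(j(-5, 6))) = -40*(1 - (-5 + (-2 - 3*(-5)))/(20*(-2 - 3*(-5)))) = -40*(1 - (-5 + (-2 + 15))/(20*(-2 + 15))) = -40*(1 - (-5 + 13)/(20*13)) = -40*(1 - 8/(20*13)) = -40*(1 - 1/10*4/13) = -40*(1 - 2/65) = -40*63/65 = -504/13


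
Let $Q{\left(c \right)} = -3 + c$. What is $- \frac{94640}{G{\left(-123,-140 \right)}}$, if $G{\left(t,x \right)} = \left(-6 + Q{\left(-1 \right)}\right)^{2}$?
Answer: $- \frac{4732}{5} \approx -946.4$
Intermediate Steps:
$G{\left(t,x \right)} = 100$ ($G{\left(t,x \right)} = \left(-6 - 4\right)^{2} = \left(-10\right)^{2} = 100$)
$- \frac{94640}{G{\left(-123,-140 \right)}} = - \frac{94640}{100} = \left(-94640\right) \frac{1}{100} = - \frac{4732}{5}$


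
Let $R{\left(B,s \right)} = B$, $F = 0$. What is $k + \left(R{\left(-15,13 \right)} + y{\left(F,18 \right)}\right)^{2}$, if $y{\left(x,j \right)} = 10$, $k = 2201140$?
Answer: $2201165$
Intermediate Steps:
$k + \left(R{\left(-15,13 \right)} + y{\left(F,18 \right)}\right)^{2} = 2201140 + \left(-15 + 10\right)^{2} = 2201140 + \left(-5\right)^{2} = 2201140 + 25 = 2201165$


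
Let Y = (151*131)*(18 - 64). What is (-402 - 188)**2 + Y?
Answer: -561826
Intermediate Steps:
Y = -909926 (Y = 19781*(-46) = -909926)
(-402 - 188)**2 + Y = (-402 - 188)**2 - 909926 = (-590)**2 - 909926 = 348100 - 909926 = -561826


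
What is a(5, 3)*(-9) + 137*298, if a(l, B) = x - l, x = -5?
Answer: 40916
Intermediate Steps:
a(l, B) = -5 - l
a(5, 3)*(-9) + 137*298 = (-5 - 1*5)*(-9) + 137*298 = (-5 - 5)*(-9) + 40826 = -10*(-9) + 40826 = 90 + 40826 = 40916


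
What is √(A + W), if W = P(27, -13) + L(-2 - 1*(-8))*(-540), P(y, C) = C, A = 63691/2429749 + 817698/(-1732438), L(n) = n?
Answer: 3*I*√1601324318262098087148699985/2104694749031 ≈ 57.039*I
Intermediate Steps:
A = -938230094572/2104694749031 (A = 63691*(1/2429749) + 817698*(-1/1732438) = 63691/2429749 - 408849/866219 = -938230094572/2104694749031 ≈ -0.44578)
W = -3253 (W = -13 + (-2 - 1*(-8))*(-540) = -13 + (-2 + 8)*(-540) = -13 + 6*(-540) = -13 - 3240 = -3253)
√(A + W) = √(-938230094572/2104694749031 - 3253) = √(-6847510248692415/2104694749031) = 3*I*√1601324318262098087148699985/2104694749031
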